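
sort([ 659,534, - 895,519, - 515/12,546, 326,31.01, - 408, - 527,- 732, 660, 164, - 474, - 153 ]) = [ - 895, - 732, - 527, - 474, - 408, - 153,-515/12, 31.01, 164,326 , 519,534,546,659, 660] 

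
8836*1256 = 11098016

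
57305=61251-3946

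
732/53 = 732/53 = 13.81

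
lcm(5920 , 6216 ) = 124320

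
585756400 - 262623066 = 323133334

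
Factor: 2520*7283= 18353160 = 2^3 * 3^2 * 5^1* 7^1 * 7283^1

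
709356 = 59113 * 12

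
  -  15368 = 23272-38640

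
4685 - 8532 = -3847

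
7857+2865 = 10722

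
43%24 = 19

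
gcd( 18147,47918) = 1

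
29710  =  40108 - 10398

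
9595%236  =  155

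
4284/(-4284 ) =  - 1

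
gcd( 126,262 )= 2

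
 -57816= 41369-99185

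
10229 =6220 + 4009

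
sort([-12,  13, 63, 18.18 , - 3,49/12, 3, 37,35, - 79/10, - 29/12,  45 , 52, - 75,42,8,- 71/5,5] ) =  [-75, - 71/5, - 12,-79/10, - 3,-29/12, 3,49/12 , 5, 8, 13,18.18, 35,  37  ,  42, 45, 52, 63] 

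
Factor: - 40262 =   -  2^1 * 41^1*491^1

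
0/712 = 0 = 0.00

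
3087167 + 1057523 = 4144690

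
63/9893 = 63/9893 = 0.01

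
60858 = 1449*42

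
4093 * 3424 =14014432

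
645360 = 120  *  5378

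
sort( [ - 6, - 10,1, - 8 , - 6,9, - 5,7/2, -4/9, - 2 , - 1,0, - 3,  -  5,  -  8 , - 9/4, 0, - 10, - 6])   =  [ - 10, - 10 , - 8, - 8, - 6,-6,  -  6,  -  5, - 5, - 3,-9/4, - 2, - 1, - 4/9,  0,0,1, 7/2,9 ]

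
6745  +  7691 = 14436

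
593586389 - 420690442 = 172895947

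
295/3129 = 295/3129 = 0.09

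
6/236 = 3/118 = 0.03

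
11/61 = 11/61  =  0.18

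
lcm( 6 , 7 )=42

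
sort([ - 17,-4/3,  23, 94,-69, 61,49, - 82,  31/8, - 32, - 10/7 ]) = [  -  82, - 69, - 32, - 17,-10/7 , - 4/3, 31/8,23, 49 , 61, 94] 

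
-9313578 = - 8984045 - 329533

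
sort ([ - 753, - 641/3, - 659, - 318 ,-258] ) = [-753, - 659,- 318 , - 258 ,  -  641/3]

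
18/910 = 9/455 = 0.02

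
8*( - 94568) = -756544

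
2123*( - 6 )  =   - 12738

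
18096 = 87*208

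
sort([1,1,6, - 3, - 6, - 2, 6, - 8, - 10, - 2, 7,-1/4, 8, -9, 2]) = [-10,  -  9,-8, - 6, - 3, - 2, - 2,-1/4,1,1,2,6,6, 7,8]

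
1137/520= 2  +  97/520 = 2.19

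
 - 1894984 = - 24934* 76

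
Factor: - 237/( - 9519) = 19^( - 1 )*79^1*167^(  -  1)=79/3173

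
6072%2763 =546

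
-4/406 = -1 +201/203 = - 0.01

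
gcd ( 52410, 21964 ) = 2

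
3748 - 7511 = - 3763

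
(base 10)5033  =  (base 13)23A2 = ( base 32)4T9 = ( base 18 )f9b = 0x13A9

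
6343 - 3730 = 2613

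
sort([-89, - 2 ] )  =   [ - 89 , - 2 ]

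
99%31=6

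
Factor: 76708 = 2^2*127^1*151^1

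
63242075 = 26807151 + 36434924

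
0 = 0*254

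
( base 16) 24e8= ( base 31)9PO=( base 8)22350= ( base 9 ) 13857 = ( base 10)9448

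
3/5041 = 3/5041 = 0.00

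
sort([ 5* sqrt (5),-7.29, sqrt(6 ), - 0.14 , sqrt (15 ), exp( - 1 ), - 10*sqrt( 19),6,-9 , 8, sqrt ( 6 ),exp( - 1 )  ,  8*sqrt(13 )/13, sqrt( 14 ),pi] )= [- 10*sqrt( 19),- 9, - 7.29 ,-0.14  ,  exp(  -  1 ),exp ( - 1 ), 8*sqrt(13 )/13,sqrt(6) , sqrt(6 ) , pi,sqrt (14),sqrt( 15 ),6,8,  5*sqrt(5) ] 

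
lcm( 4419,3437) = 30933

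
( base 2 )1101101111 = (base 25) 1A4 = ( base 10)879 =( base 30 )t9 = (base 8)1557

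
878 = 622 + 256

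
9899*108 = 1069092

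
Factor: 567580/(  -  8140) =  - 767/11 = - 11^( - 1 )*13^1*59^1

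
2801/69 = 40 + 41/69 = 40.59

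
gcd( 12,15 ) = 3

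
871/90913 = 871/90913=0.01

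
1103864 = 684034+419830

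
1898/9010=949/4505 = 0.21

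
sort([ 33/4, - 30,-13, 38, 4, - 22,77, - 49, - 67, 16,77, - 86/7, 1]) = [ - 67, - 49, - 30 , - 22, - 13, - 86/7, 1, 4, 33/4,16, 38, 77, 77 ]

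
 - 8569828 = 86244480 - 94814308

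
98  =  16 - -82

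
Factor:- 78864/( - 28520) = 2^1*3^1*5^( - 1 ) *23^ (- 1) * 53^1 = 318/115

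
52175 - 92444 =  - 40269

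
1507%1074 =433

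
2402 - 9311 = -6909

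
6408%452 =80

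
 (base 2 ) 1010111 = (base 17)52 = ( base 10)87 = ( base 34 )2J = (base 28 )33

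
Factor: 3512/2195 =2^3*5^( - 1) = 8/5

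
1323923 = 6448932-5125009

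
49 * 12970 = 635530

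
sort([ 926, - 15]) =[ - 15,926]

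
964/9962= 482/4981=0.10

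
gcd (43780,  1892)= 44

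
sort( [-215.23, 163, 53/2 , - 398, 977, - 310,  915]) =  [ - 398, - 310,-215.23, 53/2,  163, 915,977]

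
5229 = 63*83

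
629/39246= 629/39246 = 0.02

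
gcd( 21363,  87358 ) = 1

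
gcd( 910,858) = 26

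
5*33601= 168005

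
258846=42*6163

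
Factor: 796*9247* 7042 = 2^3*7^2*199^1*503^1*1321^1 = 51833429704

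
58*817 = 47386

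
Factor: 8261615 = 5^1*173^1*9551^1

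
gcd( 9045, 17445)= 15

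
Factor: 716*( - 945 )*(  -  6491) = 2^2*3^3*5^1* 7^1*179^1*6491^1 = 4391940420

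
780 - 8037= -7257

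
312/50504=39/6313 = 0.01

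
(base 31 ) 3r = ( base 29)44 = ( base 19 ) 66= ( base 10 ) 120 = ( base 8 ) 170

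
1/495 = 1/495 = 0.00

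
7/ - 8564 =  - 1 + 8557/8564=-  0.00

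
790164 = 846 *934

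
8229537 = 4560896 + 3668641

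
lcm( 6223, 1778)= 12446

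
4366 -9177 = - 4811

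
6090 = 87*70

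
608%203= 202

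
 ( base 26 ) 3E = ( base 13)71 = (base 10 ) 92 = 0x5c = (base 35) 2M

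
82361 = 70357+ 12004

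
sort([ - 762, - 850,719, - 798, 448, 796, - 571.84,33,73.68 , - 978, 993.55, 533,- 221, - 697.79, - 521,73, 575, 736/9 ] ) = [ - 978, - 850, - 798,  -  762,-697.79, - 571.84, - 521,-221,33 , 73, 73.68,736/9, 448, 533 , 575,719, 796,993.55]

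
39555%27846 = 11709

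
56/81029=56/81029 = 0.00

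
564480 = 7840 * 72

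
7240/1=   7240 = 7240.00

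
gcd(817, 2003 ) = 1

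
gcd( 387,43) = 43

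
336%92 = 60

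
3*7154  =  21462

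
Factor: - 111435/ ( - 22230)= 2^( - 1 )*3^(-1 )*13^(-1)*17^1*23^1 = 391/78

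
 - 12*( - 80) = 960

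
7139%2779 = 1581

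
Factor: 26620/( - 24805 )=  - 2^2*11^1 * 41^ (- 1 ) = -44/41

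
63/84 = 3/4 = 0.75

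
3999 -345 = 3654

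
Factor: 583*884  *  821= 2^2*11^1*13^1*17^1*53^1*821^1  =  423120412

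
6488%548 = 460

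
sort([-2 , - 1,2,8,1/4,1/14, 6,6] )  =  [-2,-1, 1/14, 1/4,2,  6 , 6,8 ]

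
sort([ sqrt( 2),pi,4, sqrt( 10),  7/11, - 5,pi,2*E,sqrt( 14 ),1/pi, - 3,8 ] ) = [ - 5, - 3, 1/pi,7/11, sqrt( 2),  pi, pi,sqrt( 10),sqrt( 14),4, 2 *E, 8 ]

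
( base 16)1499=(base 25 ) 8an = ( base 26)7KL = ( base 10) 5273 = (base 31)5f3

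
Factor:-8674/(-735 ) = 2^1 * 3^( - 1) * 5^( - 1)*7^( - 2 ) * 4337^1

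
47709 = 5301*9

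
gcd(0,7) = 7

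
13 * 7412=96356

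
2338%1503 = 835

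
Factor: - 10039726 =- 2^1*43^1*116741^1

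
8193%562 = 325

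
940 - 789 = 151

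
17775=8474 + 9301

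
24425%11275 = 1875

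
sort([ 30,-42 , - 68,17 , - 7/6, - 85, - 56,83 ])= [ - 85 ,  -  68, - 56, - 42, - 7/6, 17, 30, 83]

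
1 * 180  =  180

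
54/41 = 54/41 = 1.32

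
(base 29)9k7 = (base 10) 8156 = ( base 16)1FDC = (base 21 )ia8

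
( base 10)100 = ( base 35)2U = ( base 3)10201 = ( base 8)144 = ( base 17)5f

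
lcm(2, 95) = 190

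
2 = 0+2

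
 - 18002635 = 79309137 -97311772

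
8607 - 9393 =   -  786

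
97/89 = 1 + 8/89=1.09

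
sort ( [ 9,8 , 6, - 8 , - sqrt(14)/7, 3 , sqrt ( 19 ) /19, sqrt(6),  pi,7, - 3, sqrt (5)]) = [ - 8, - 3, - sqrt ( 14)/7,sqrt(19)/19,  sqrt(5 ),sqrt( 6 ), 3,pi, 6,7, 8, 9]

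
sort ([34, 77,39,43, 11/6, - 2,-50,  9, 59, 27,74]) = [ - 50,  -  2,11/6,9,27,34,39, 43, 59, 74,77]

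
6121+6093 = 12214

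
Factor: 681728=2^8 * 2663^1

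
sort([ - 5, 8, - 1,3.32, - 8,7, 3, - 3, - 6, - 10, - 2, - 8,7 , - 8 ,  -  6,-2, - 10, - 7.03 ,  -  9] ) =[ - 10, - 10, - 9, - 8, - 8, - 8, - 7.03, - 6, - 6, - 5,-3, - 2, - 2,-1, 3, 3.32,7, 7,8] 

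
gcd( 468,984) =12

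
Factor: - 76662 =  - 2^1*3^2  *  4259^1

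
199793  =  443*451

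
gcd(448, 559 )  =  1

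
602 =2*301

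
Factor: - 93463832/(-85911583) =2^3*7^1*11^1*71^1*73^( - 1)*2137^1*1176871^ ( - 1)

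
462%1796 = 462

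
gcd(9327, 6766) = 1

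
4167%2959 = 1208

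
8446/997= 8446/997 = 8.47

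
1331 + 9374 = 10705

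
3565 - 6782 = -3217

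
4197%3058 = 1139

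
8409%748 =181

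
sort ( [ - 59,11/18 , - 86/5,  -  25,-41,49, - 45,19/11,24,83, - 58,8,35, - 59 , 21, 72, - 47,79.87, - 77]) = [-77, - 59, - 59,- 58,  -  47, - 45, - 41, - 25,-86/5, 11/18,19/11,8,21,24, 35,49, 72,79.87,83]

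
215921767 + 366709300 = 582631067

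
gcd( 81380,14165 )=5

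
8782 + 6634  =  15416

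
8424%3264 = 1896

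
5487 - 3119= 2368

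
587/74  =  587/74 = 7.93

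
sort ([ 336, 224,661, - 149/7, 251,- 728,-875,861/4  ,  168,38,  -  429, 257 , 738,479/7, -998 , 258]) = [ - 998, -875,- 728, - 429, - 149/7, 38,479/7,  168,861/4,  224,251, 257,  258,336,661 , 738] 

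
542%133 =10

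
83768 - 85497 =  - 1729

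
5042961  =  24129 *209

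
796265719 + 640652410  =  1436918129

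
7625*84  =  640500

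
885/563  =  885/563 = 1.57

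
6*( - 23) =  -138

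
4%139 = 4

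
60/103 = 60/103 = 0.58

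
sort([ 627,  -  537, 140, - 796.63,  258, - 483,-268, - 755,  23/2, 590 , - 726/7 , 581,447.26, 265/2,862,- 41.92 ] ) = [- 796.63,  -  755, -537, -483,-268,  -  726/7, - 41.92,23/2, 265/2  ,  140, 258,447.26,581, 590,  627, 862]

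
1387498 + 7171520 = 8559018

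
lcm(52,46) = 1196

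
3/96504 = 1/32168 = 0.00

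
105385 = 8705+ 96680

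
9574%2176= 870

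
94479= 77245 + 17234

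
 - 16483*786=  - 12955638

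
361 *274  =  98914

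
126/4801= 126/4801 = 0.03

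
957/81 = 319/27 = 11.81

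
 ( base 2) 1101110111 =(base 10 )887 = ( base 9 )1185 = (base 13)533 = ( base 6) 4035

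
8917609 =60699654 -51782045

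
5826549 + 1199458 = 7026007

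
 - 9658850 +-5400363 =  - 15059213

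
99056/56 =12382/7= 1768.86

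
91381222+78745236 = 170126458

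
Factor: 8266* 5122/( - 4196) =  - 13^1*197^1*1049^ ( - 1)*4133^1 =- 10584613/1049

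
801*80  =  64080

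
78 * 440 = 34320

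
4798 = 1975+2823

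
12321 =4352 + 7969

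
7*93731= 656117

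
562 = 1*562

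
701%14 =1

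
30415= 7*4345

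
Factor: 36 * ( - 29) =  - 1044= - 2^2*3^2 *29^1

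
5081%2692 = 2389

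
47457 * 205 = 9728685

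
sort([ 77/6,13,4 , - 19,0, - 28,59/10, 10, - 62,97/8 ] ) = [ - 62,-28, - 19  ,  0,4, 59/10,10,97/8,77/6,13 ]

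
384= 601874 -601490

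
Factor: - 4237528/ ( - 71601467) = 2^3*7^ ( - 1) * 17^( - 1) * 383^( - 1) * 1571^(-1 )*529691^1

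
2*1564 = 3128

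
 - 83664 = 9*( - 9296)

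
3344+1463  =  4807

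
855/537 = 285/179 = 1.59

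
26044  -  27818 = - 1774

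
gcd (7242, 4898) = 2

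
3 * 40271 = 120813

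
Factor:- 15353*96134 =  - 1475945302  =  - 2^1*13^1*71^1*677^1*1181^1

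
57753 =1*57753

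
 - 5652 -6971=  - 12623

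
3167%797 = 776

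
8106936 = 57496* 141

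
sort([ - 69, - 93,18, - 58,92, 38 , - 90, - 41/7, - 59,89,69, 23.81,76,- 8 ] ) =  [ - 93, - 90,-69, - 59, - 58,  -  8,- 41/7,18,23.81,38,69,76,89,92 ] 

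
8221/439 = 8221/439=18.73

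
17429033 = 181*96293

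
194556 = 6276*31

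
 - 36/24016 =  - 9/6004 =-0.00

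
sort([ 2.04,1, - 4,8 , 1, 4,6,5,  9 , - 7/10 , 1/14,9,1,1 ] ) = [ - 4, - 7/10, 1/14,  1, 1,1 , 1, 2.04,4,5, 6,  8,9,  9 ]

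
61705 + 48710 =110415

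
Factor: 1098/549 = 2 = 2^1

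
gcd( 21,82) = 1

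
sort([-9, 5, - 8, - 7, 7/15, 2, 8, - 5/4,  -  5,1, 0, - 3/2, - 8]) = [ - 9,-8, - 8, - 7,-5, - 3/2, - 5/4, 0, 7/15,  1, 2,5, 8 ] 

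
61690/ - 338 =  - 30845/169 = - 182.51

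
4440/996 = 370/83 = 4.46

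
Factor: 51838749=3^2*941^1*6121^1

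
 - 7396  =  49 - 7445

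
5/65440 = 1/13088 = 0.00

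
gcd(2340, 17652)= 12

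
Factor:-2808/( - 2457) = 2^3* 7^ ( - 1) = 8/7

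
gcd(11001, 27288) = 3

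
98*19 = 1862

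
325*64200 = 20865000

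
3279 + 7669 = 10948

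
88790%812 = 282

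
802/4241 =802/4241 = 0.19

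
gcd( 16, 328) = 8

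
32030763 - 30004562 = 2026201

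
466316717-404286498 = 62030219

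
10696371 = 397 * 26943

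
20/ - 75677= - 1 + 75657/75677 = -0.00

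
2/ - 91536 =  - 1/45768 = -0.00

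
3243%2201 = 1042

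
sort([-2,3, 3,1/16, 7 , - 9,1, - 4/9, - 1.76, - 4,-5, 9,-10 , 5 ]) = [ - 10, - 9, - 5, - 4,-2, - 1.76, -4/9,  1/16,1, 3, 3,5, 7, 9 ]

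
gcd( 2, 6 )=2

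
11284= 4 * 2821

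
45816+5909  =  51725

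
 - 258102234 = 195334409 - 453436643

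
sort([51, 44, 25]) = [25, 44,51 ]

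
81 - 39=42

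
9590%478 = 30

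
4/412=1/103=0.01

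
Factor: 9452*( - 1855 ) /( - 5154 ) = 2^1*3^ ( - 1) * 5^1 * 7^1 * 17^1*53^1*139^1*859^ ( - 1 ) = 8766730/2577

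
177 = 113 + 64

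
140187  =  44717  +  95470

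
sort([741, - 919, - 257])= [ - 919, - 257, 741]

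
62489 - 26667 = 35822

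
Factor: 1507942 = 2^1*29^1*25999^1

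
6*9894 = 59364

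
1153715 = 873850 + 279865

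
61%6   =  1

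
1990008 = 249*7992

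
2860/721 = 2860/721 = 3.97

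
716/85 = 716/85 = 8.42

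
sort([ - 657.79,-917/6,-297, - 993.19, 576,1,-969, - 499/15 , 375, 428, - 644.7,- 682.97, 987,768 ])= [ - 993.19, - 969, - 682.97, - 657.79, - 644.7,-297,- 917/6, - 499/15,1,375,428, 576, 768, 987]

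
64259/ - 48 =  - 1339  +  13/48 = - 1338.73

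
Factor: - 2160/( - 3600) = 3^1 * 5^( - 1) = 3/5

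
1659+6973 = 8632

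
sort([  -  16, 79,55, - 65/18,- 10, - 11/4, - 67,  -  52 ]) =[ - 67,-52, - 16, - 10, - 65/18, - 11/4,55,79 ]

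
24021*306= 7350426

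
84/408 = 7/34 = 0.21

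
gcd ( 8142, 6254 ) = 118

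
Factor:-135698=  - 2^1*19^1*3571^1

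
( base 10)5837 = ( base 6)43005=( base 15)1ae2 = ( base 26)8GD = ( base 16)16CD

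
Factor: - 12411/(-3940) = 63/20 = 2^( - 2)* 3^2 * 5^(  -  1) * 7^1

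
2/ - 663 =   -  2/663 =-0.00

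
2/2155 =2/2155 = 0.00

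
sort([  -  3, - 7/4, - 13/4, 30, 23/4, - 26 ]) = [ - 26, - 13/4, - 3, - 7/4,23/4, 30] 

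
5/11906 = 5/11906 = 0.00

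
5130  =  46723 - 41593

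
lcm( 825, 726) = 18150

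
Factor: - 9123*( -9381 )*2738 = 2^1 * 3^2*37^2 * 53^1*59^1*3041^1 =234325878894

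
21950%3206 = 2714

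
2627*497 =1305619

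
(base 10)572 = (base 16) 23C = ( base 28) kc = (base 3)210012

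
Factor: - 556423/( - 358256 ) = 2^( - 4)*7^1*29^1*2741^1*22391^ ( - 1) 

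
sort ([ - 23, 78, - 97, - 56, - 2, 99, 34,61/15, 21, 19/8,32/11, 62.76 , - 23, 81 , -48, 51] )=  [ - 97, - 56, - 48, - 23,  -  23, - 2, 19/8,  32/11,61/15,21, 34,51, 62.76, 78,81, 99]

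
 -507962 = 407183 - 915145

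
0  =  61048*0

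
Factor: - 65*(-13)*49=5^1*7^2*  13^2 = 41405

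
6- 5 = 1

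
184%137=47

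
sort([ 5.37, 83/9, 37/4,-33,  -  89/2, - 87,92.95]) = [ - 87, - 89/2, - 33, 5.37,  83/9, 37/4,92.95]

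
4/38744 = 1/9686 = 0.00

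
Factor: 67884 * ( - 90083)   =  -6115194372=- 2^2*3^1*7^1*17^1*757^1*5657^1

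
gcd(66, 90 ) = 6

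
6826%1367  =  1358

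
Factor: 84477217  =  11^1 * 7679747^1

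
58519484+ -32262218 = 26257266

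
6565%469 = 468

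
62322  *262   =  16328364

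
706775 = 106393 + 600382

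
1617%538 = 3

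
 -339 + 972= 633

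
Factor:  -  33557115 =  - 3^1*5^1*23^2*4229^1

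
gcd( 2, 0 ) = 2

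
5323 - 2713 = 2610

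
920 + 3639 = 4559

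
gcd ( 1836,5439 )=3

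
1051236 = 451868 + 599368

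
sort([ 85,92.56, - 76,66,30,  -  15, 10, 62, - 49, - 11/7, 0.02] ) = [ - 76, - 49, - 15, - 11/7, 0.02 , 10, 30,62,  66, 85, 92.56 ] 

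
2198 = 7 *314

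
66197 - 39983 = 26214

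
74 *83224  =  6158576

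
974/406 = 2 + 81/203=2.40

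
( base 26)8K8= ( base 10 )5936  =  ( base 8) 13460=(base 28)7G0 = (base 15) 1b5b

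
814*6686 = 5442404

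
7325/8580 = 1465/1716 = 0.85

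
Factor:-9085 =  - 5^1*23^1 * 79^1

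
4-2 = 2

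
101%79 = 22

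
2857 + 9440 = 12297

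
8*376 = 3008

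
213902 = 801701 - 587799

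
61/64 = 61/64=0.95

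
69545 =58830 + 10715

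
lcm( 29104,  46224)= 785808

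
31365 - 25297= 6068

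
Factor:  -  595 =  - 5^1*7^1 * 17^1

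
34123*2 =68246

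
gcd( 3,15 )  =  3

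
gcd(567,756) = 189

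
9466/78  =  121 + 14/39=121.36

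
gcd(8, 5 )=1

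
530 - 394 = 136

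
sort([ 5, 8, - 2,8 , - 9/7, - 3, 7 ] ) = [ - 3, - 2, - 9/7, 5 , 7,8,8] 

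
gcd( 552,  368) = 184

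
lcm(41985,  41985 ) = 41985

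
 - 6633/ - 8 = 6633/8 = 829.12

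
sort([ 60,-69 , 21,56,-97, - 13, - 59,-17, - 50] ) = [ - 97,-69,  -  59, - 50,-17,-13 , 21,56,60 ]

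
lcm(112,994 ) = 7952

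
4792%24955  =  4792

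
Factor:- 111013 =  - 7^1*15859^1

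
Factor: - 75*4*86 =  - 2^3*3^1*5^2*43^1 = - 25800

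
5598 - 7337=- 1739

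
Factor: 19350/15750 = 5^(-1 )*7^( - 1 )*43^1 = 43/35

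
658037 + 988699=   1646736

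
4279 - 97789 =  - 93510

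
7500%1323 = 885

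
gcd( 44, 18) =2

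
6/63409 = 6/63409 = 0.00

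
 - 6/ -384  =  1/64  =  0.02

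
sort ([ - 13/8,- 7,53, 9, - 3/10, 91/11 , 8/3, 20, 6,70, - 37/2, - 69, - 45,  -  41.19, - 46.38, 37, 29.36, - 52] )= [ - 69, - 52, - 46.38, - 45 ,  -  41.19 , - 37/2 , - 7,  -  13/8, - 3/10, 8/3, 6 , 91/11,  9, 20, 29.36,37,53, 70]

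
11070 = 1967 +9103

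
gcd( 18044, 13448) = 4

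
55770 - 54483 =1287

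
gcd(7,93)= 1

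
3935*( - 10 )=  - 39350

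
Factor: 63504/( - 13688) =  - 2^1*3^4*7^2*29^ ( - 1 )*59^( - 1 ) = - 7938/1711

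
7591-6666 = 925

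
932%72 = 68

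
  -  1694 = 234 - 1928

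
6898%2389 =2120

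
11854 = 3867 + 7987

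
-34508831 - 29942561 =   -  64451392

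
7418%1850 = 18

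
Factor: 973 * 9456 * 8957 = 2^4*3^1*7^1*13^2 * 53^1*139^1 * 197^1 = 82410562416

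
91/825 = 91/825 = 0.11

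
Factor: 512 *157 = 80384 = 2^9 * 157^1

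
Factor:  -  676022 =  - 2^1*17^1* 59^1*337^1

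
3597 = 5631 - 2034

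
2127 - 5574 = -3447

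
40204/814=49 + 159/407 = 49.39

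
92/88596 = 1/963 = 0.00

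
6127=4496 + 1631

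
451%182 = 87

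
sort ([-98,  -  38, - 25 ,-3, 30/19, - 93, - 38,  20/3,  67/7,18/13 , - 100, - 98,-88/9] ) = [-100,-98, - 98, - 93,-38,-38,-25, - 88/9, - 3,  18/13 , 30/19,20/3, 67/7]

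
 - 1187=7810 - 8997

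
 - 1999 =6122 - 8121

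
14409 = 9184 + 5225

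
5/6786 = 5/6786  =  0.00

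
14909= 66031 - 51122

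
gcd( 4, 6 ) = 2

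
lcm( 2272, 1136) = 2272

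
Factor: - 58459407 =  - 3^1*137^1 * 142237^1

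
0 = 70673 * 0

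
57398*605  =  34725790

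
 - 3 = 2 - 5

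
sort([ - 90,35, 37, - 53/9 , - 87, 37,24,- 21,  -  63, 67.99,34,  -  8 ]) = [-90, - 87,  -  63, - 21, - 8,-53/9, 24,34, 35 , 37, 37,67.99 ] 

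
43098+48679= 91777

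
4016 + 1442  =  5458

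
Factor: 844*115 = 2^2*5^1*23^1*211^1 = 97060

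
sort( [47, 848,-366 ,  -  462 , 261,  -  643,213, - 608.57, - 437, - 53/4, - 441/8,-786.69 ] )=[-786.69,  -  643,-608.57, - 462, - 437,-366,  -  441/8,-53/4, 47, 213 , 261,848 ] 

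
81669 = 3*27223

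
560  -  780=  - 220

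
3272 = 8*409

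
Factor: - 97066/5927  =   - 2^1* 5927^( - 1 )*48533^1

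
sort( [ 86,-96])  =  [ - 96,86]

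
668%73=11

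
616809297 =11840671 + 604968626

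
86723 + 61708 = 148431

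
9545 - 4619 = 4926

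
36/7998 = 6/1333 = 0.00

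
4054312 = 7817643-3763331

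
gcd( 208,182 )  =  26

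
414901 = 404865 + 10036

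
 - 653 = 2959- 3612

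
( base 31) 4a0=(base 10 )4154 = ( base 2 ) 1000000111010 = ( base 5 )113104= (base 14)172A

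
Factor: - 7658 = -2^1*7^1*547^1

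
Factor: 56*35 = 2^3*5^1 * 7^2 = 1960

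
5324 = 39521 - 34197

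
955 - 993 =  - 38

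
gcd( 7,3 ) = 1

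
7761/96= 80 + 27/32   =  80.84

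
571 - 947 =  - 376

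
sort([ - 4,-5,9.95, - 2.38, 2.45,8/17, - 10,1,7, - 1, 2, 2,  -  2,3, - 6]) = [ - 10,-6,-5,-4, - 2.38, - 2,-1,8/17,1,2,2,2.45 , 3,  7,9.95]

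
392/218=196/109= 1.80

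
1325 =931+394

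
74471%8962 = 2775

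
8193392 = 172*47636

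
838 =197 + 641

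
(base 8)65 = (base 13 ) 41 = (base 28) 1p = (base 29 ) 1O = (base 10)53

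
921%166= 91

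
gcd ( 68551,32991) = 7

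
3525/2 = 3525/2 = 1762.50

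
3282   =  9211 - 5929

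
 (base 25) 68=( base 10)158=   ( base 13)c2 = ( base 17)95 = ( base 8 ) 236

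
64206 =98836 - 34630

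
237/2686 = 3/34 = 0.09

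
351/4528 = 351/4528 = 0.08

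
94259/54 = 94259/54  =  1745.54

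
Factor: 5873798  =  2^1*7^1*419557^1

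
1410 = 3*470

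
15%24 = 15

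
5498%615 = 578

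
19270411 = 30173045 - 10902634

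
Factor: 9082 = 2^1 * 19^1* 239^1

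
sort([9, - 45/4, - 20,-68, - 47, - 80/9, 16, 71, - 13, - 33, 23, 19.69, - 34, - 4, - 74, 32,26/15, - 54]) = [ - 74, - 68,- 54, - 47,-34, - 33, - 20,-13,-45/4,  -  80/9, - 4,26/15, 9,16,19.69, 23, 32,71 ] 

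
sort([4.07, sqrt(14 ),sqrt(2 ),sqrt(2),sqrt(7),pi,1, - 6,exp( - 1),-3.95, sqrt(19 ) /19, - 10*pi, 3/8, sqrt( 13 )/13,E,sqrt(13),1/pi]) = [ - 10*pi, - 6,- 3.95, sqrt ( 19)/19 , sqrt(13 )/13,1/pi,exp (-1),3/8,1, sqrt ( 2 ), sqrt(2),  sqrt( 7),E,pi,  sqrt( 13 ),  sqrt( 14),4.07] 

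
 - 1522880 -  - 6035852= 4512972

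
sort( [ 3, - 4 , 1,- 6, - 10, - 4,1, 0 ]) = [ - 10,- 6, - 4, - 4,0, 1,1 , 3]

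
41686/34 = 1226+1/17 = 1226.06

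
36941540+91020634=127962174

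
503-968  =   - 465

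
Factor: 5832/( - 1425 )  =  -2^3*3^5*5^( - 2)*19^( - 1 ) = - 1944/475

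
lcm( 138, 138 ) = 138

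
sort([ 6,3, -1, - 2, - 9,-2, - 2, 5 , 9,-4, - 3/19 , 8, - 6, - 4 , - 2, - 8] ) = [- 9, - 8,  -  6, - 4, - 4, - 2, - 2, - 2 , - 2, - 1,-3/19,3 , 5, 6, 8, 9 ] 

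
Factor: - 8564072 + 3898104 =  - 4665968 = -2^4*  193^1*1511^1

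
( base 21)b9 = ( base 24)a0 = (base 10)240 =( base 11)1A9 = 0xF0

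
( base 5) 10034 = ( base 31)ko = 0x284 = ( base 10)644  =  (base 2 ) 1010000100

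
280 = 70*4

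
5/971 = 5/971 = 0.01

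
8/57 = 8/57 = 0.14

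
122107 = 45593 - -76514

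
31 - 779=-748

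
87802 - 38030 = 49772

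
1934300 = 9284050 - 7349750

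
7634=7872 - 238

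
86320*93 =8027760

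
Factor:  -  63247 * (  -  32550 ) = 2058689850 =2^1*3^1*5^2*7^1*31^1*63247^1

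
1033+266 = 1299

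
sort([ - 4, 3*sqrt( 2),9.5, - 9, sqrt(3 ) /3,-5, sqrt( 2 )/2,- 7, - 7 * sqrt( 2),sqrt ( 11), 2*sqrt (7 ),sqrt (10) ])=[ - 7*sqrt( 2 ), - 9, - 7 , - 5, - 4, sqrt( 3)/3, sqrt (2 )/2, sqrt( 10), sqrt(11) , 3*sqrt( 2), 2*sqrt(7 ), 9.5 ] 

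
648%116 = 68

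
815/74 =815/74 = 11.01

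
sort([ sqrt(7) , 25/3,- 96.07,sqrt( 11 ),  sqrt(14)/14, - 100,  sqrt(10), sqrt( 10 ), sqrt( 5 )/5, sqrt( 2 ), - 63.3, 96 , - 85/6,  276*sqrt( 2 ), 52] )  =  [  -  100,-96.07, - 63.3, - 85/6, sqrt (14 )/14, sqrt( 5 )/5 , sqrt( 2), sqrt (7),sqrt( 10), sqrt ( 10 )  ,  sqrt ( 11 ),25/3,52 , 96, 276*sqrt(2 )]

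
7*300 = 2100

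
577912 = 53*10904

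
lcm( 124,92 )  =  2852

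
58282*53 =3088946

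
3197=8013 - 4816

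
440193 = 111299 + 328894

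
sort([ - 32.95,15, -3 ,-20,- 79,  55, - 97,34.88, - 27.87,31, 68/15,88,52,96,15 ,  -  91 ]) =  [ - 97, - 91, - 79,- 32.95, - 27.87,-20, - 3 , 68/15,15, 15,31, 34.88,52,55, 88,96]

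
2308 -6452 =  -4144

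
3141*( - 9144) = -28721304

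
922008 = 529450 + 392558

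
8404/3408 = 2101/852=2.47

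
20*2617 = 52340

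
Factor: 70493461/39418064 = 2^(-4)*7^( - 1)*29^2*71^( - 1)*109^1*769^1*4957^( - 1) 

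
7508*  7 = 52556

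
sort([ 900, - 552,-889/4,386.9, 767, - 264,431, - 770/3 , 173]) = [ - 552,  -  264, - 770/3,  -  889/4, 173, 386.9, 431, 767,900 ]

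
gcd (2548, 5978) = 98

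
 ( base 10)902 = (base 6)4102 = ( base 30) 102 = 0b1110000110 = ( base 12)632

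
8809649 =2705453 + 6104196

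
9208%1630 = 1058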